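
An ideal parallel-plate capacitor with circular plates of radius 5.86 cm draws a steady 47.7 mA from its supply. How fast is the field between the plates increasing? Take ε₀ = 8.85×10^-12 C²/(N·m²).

The displacement current between the plates equals the conduction current, I_d = 47.7 mA.
Since I_d = ε₀ A dE/dt, dE/dt = I_d/(ε₀A) = (0.0477)/((8.85×10^-12)(0.01079)) = 5.00×10^11 V/(m·s).

5.00×10^11 V/(m·s)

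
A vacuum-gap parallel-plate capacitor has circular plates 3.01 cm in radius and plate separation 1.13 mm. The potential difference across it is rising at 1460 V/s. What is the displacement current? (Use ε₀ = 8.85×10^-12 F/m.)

C = ε₀A/d = (8.85×10^-12)(2.846×10^-3)/(1.13×10^-3) = 2.229×10^-11 F.
I_d = C dV/dt = (2.229×10^-11)(1460) = 3.25×10^-8 A.

3.25×10^-8 A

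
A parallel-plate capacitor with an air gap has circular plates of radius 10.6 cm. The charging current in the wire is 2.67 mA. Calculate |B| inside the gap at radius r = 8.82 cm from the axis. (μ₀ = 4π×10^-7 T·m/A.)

4.19×10^-9 T

Between the plates the displacement current equals the wire current: I_d = 2.67 mA = 2.67×10^-3 A.
An Ampèrian loop of radius r encloses a fraction (r/R)² of I_d. Then B·2πr = μ₀ I_d (r/R)², giving B = μ₀ I_d r/(2πR²) = 4.19×10^-9 T.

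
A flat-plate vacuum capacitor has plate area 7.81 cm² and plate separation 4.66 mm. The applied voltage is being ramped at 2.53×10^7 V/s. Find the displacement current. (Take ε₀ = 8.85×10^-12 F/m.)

The field between the plates is E = V/d, so dE/dt = (2.53×10^7)/(4.66×10^-3 m) = 5.429×10^9 V/(m·s).
I_d = ε₀ A (dE/dt) = (8.85×10^-12)(7.81×10^-4)(5.429×10^9) = 3.75×10^-5 A.

3.75×10^-5 A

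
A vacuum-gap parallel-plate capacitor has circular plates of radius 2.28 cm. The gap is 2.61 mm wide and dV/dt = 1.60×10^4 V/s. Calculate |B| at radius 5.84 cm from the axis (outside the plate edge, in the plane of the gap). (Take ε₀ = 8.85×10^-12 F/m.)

3.03×10^-13 T

I_d = C dV/dt with C = ε₀πR²/d = 5.537×10^-12 F, so I_d = (5.537×10^-12)(1.60×10^4) = 8.859×10^-8 A.
With r > R the enclosed displacement current is the full I_d; B = μ₀ I_d / (2πr) = 3.03×10^-13 T.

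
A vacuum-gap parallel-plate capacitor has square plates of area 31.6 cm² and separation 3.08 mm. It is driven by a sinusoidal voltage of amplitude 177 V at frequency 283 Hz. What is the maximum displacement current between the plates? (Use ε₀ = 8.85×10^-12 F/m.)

2.86×10^-6 A

C = ε₀A/d = (8.85×10^-12)(3.16×10^-3)/(3.08×10^-3) = 9.080×10^-12 F; ω = 2πf = 1778 rad/s.
I_d = C dV/dt, so |I_d|_max = C V₀ ω = (9.080×10^-12)(177)(1778) = 2.86×10^-6 A.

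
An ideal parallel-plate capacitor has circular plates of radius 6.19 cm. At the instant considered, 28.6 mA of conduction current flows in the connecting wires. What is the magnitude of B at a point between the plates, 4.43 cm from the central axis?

No conduction current crosses the gap, so I_d there equals the 0.0286 A in the leads.
An Ampèrian loop of radius r encloses a fraction (r/R)² of I_d. Then B·2πr = μ₀ I_d (r/R)², giving B = μ₀ I_d r/(2πR²) = 6.61×10^-8 T.

6.61×10^-8 T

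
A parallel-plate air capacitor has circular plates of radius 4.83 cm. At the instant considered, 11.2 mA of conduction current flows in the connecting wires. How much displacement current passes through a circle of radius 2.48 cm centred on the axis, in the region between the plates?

No conduction current crosses the gap, so I_d there equals the 0.0112 A in the leads.
The field is uniform, so I_d,enc = I_d (r/R)² = (0.0112)(2.48/4.83)² = 2.95×10^-3 A.

2.95×10^-3 A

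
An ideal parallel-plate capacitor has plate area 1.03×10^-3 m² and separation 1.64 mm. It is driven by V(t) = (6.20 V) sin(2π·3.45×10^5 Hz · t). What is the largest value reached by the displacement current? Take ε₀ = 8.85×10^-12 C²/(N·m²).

The displacement current equals the conduction current C dV/dt, which peaks at C V₀ ω.
With C = ε₀A/d = (8.85×10^-12)(1.03×10^-3)/(1.64×10^-3) = 5.558×10^-12 F and ω = 2πf = 2.168×10^6 rad/s, I_d,max = (5.558×10^-12)(6.20)(2.168×10^6) = 7.47×10^-5 A.

7.47×10^-5 A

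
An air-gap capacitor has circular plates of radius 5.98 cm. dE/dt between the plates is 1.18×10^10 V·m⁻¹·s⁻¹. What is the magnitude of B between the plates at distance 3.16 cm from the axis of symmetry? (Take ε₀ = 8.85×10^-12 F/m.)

2.07×10^-9 T

Total displacement current: I_d = ε₀(πR²)(dE/dt) = (8.85×10^-12)(0.01123)(1.18×10^10) = 1.173×10^-3 A.
An Ampèrian loop of radius r encloses a fraction (r/R)² of I_d. Then B·2πr = μ₀ I_d (r/R)², giving B = μ₀ I_d r/(2πR²) = 2.07×10^-9 T.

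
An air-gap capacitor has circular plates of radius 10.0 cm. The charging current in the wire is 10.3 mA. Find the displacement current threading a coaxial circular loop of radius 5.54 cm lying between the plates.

3.16×10^-3 A

By continuity the displacement current in the gap matches the conduction current: I_d = 0.0103 A.
Since J_d is uniform, the enclosed fraction is (r/R)² = 0.3069, giving I_d,enc = 3.16×10^-3 A.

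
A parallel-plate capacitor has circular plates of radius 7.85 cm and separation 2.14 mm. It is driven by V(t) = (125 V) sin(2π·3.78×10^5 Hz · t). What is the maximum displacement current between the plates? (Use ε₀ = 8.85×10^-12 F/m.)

(dE/dt)_max = V₀ω/d = 1.387×10^11 V/(m·s); ω = 2πf = 2.375×10^6 rad/s.
I_d,max = ε₀ A (dE/dt)_max = (8.85×10^-12)(0.01936)(1.387×10^11) = 0.0238 A.

0.0238 A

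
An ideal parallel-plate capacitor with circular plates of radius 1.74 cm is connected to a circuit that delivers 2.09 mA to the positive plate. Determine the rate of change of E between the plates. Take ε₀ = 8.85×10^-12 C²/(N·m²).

The displacement current between the plates equals the conduction current, I_d = 2.09 mA.
Since I_d = ε₀ A dE/dt, dE/dt = I_d/(ε₀A) = (2.09×10^-3)/((8.85×10^-12)(9.511×10^-4)) = 2.48×10^11 V/(m·s).

2.48×10^11 V/(m·s)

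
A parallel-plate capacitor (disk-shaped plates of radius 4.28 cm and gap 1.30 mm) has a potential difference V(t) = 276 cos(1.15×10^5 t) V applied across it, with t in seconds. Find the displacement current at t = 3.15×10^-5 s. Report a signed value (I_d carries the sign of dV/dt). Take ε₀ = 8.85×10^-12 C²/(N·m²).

dV/dt = (276)(1.15×10^5)·−sin(3.6225) = 1.468×10^7 V/s.
I_d = C dV/dt with C = ε₀A/d = (8.85×10^-12)(5.755×10^-3)/(1.30×10^-3) = 3.918×10^-11 F, so I_d = (3.918×10^-11)(1.468×10^7) = 5.75×10^-4 A.

5.75×10^-4 A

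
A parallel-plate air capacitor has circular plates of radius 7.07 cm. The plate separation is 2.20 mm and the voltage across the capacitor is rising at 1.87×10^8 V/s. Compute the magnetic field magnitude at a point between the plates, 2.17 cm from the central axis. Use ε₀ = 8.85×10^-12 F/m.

I_d = C dV/dt with C = ε₀πR²/d = 6.316×10^-11 F, so I_d = (6.316×10^-11)(1.87×10^8) = 0.01181 A.
For r < R the Ampère–Maxwell law gives B(2πr) = μ₀ I_d (r²/R²), so B = μ₀ I_d r/(2πR²) = (4π×10^-7)(0.01181)(0.0217)/(2π·0.0707²) = 1.03×10^-8 T.

1.03×10^-8 T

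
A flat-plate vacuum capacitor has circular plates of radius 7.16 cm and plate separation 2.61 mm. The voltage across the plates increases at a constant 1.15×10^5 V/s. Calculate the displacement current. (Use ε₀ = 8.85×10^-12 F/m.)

6.28×10^-6 A

The displacement current equals the charging current C dV/dt. With C = ε₀A/d = (8.85×10^-12)(0.01611)/(2.61×10^-3) = 5.463×10^-11 F, I_d = (5.463×10^-11)(1.15×10^5) = 6.28×10^-6 A.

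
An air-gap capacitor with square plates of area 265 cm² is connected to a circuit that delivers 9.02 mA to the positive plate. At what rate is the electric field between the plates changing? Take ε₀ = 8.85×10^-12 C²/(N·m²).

3.85×10^10 V/(m·s)

Charge continuity gives I_d = I = 9.02×10^-3 A between the plates.
Then dE/dt = I_d/(ε₀A) = 3.85×10^10 V/(m·s).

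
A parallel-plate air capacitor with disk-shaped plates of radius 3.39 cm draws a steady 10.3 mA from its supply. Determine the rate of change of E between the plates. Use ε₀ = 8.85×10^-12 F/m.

3.22×10^11 V/(m·s)

By continuity, I_d in the gap equals the 10.3 mA flowing in the wire.
Inverting I_d = ε₀ A dE/dt gives dE/dt = 0.0103 / (8.85×10^-12 · 3.610×10^-3) = 3.22×10^11 V/(m·s).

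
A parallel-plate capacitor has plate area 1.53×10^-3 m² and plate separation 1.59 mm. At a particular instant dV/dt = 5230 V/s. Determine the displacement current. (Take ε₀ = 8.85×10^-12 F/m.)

E = V/d so dE/dt = (dV/dt)/d = 3.289×10^6 V/(m·s), and I_d = ε₀ A dE/dt = (8.85×10^-12)(1.53×10^-3)(3.289×10^6) = 4.45×10^-8 A.

4.45×10^-8 A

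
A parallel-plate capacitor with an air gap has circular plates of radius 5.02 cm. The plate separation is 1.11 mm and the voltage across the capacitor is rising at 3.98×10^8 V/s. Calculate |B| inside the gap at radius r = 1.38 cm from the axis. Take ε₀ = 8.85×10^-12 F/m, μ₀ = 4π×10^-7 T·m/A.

2.75×10^-8 T

With E = V/d, dE/dt = 3.586×10^11 V/(m·s) and πR² = 7.917×10^-3 m², giving I_d = ε₀ πR² dE/dt = 0.02513 A.
For r < R the Ampère–Maxwell law gives B(2πr) = μ₀ I_d (r²/R²), so B = μ₀ I_d r/(2πR²) = (4π×10^-7)(0.02513)(0.0138)/(2π·0.0502²) = 2.75×10^-8 T.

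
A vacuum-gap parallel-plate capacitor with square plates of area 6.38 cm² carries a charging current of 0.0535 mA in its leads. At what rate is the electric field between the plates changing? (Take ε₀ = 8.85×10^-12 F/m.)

By continuity, I_d in the gap equals the 0.0535 mA flowing in the wire.
Then dE/dt = I_d/(ε₀A) = 9.48×10^9 V/(m·s).

9.48×10^9 V/(m·s)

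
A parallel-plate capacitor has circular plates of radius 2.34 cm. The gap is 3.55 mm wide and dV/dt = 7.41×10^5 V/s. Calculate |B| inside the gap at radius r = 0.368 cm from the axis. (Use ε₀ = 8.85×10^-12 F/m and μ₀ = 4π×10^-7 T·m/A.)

With E = V/d, dE/dt = 2.087×10^8 V/(m·s) and πR² = 1.720×10^-3 m², giving I_d = ε₀ πR² dE/dt = 3.177×10^-6 A.
For r < R the Ampère–Maxwell law gives B(2πr) = μ₀ I_d (r²/R²), so B = μ₀ I_d r/(2πR²) = (4π×10^-7)(3.177×10^-6)(3.68×10^-3)/(2π·0.0234²) = 4.27×10^-12 T.

4.27×10^-12 T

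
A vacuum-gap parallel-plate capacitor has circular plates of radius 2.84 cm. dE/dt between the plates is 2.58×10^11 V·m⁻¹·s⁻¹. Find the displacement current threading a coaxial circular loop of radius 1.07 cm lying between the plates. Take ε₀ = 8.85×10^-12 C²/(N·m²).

I_d = ε₀ dΦ_E/dt = ε₀ πR² (dE/dt) = (8.85×10^-12)(2.534×10^-3)(2.58×10^11) = 5.786×10^-3 A through the full plate area.
The field is uniform, so I_d,enc = I_d (r/R)² = (5.786×10^-3)(1.07/2.84)² = 8.21×10^-4 A.

8.21×10^-4 A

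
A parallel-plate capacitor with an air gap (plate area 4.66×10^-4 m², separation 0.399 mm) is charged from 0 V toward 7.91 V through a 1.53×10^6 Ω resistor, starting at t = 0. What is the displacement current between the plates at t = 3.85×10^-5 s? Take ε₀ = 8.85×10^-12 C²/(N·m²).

4.53×10^-7 A

With C = ε₀A/d = (8.85×10^-12)(4.66×10^-4)/(3.99×10^-4) = 1.034×10^-11 F, the time constant is τ = RC = 1.582×10^-5 s, so t/τ = 2.434 and e^(−t/τ) = 0.08769.
I_d = I_cond = (V₀/R) e^(−t/τ) = (5.170×10^-6)(0.08769) = 4.53×10^-7 A.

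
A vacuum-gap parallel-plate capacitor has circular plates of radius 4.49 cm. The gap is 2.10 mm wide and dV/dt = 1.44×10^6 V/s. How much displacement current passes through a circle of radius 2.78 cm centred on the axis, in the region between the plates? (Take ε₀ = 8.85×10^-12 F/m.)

1.47×10^-5 A

With E = V/d, dE/dt = 6.857×10^8 V/(m·s) and πR² = 6.333×10^-3 m², giving I_d = ε₀ πR² dE/dt = 3.843×10^-5 A.
Through an area πr² the displacement current is I_d·(πr²/πR²) = I_d (r/R)² = 1.47×10^-5 A.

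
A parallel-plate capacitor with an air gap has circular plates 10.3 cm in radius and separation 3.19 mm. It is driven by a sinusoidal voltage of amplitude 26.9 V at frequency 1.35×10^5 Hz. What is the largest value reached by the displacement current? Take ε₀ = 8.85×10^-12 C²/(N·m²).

C = ε₀A/d = (8.85×10^-12)(0.03333)/(3.19×10^-3) = 9.247×10^-11 F; ω = 2πf = 8.482×10^5 rad/s.
I_d = C dV/dt, so |I_d|_max = C V₀ ω = (9.247×10^-11)(26.9)(8.482×10^5) = 2.11×10^-3 A.

2.11×10^-3 A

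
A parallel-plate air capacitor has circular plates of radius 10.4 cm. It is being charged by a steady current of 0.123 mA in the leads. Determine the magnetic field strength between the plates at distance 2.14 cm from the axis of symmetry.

By continuity the displacement current in the gap matches the conduction current: I_d = 1.23×10^-4 A.
An Ampèrian loop of radius r encloses a fraction (r/R)² of I_d. Then B·2πr = μ₀ I_d (r/R)², giving B = μ₀ I_d r/(2πR²) = 4.87×10^-11 T.

4.87×10^-11 T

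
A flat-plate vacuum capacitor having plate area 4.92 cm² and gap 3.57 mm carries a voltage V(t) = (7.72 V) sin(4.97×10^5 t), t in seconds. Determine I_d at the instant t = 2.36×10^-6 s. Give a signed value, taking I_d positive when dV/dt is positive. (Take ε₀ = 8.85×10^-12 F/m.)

1.81×10^-6 A

dE/dt = (V₀ω/d)·cos(ωt) with ωt = 1.17292 rad: (7.72)(4.97×10^5)(0.3875)/(3.57×10^-3) = 4.165×10^8 V/(m·s).
I_d = ε₀ A dE/dt = (8.85×10^-12)(4.92×10^-4)(4.165×10^8) = 1.81×10^-6 A.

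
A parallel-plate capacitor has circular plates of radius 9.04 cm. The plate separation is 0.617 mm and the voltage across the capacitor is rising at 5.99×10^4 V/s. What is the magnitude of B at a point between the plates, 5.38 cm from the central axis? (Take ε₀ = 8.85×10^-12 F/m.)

dE/dt = (dV/dt)/d = 9.708×10^7 V/(m·s); I_d = ε₀(πR²)(dE/dt) = (8.85×10^-12)(0.02567)(9.708×10^7) = 2.205×10^-5 A.
For r < R the Ampère–Maxwell law gives B(2πr) = μ₀ I_d (r²/R²), so B = μ₀ I_d r/(2πR²) = (4π×10^-7)(2.205×10^-5)(0.0538)/(2π·0.0904²) = 2.90×10^-11 T.

2.90×10^-11 T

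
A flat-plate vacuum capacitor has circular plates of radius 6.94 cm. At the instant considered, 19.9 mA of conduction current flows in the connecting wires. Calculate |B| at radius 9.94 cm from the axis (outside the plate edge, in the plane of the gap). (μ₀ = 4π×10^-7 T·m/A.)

4.00×10^-8 T

By continuity the displacement current in the gap matches the conduction current: I_d = 0.0199 A.
With r > R the enclosed displacement current is the full I_d; B = μ₀ I_d / (2πr) = 4.00×10^-8 T.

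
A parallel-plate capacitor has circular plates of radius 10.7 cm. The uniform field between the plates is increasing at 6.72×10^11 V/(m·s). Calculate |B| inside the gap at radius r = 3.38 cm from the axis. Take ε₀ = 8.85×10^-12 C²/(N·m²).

1.26×10^-7 T

Total displacement current: I_d = ε₀(πR²)(dE/dt) = (8.85×10^-12)(0.03597)(6.72×10^11) = 0.2139 A.
∮B·dl = μ₀ I_d,enc with I_d,enc = I_d r²/R² = 0.02134 A; so B = μ₀ I_d,enc/(2πr) = 1.26×10^-7 T.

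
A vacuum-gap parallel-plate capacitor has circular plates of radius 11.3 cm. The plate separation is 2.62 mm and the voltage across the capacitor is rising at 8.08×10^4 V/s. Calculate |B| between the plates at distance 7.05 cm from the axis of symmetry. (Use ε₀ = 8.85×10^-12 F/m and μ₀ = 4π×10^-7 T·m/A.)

I_d = C dV/dt with C = ε₀πR²/d = 1.355×10^-10 F, so I_d = (1.355×10^-10)(8.08×10^4) = 1.095×10^-5 A.
For r < R the Ampère–Maxwell law gives B(2πr) = μ₀ I_d (r²/R²), so B = μ₀ I_d r/(2πR²) = (4π×10^-7)(1.095×10^-5)(0.0705)/(2π·0.113²) = 1.21×10^-11 T.

1.21×10^-11 T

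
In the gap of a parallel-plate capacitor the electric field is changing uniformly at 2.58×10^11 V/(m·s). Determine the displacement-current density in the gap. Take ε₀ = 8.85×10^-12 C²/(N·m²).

J_d = ε₀ dE/dt = (8.85×10^-12)(2.58×10^11) = 2.28 A/m².

2.28 A/m²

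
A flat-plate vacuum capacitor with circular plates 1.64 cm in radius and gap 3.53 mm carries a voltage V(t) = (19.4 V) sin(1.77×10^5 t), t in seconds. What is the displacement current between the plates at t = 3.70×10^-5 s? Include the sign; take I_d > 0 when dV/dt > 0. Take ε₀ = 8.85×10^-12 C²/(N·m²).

7.02×10^-6 A

dV/dt = (19.4)(1.77×10^5)·cos(6.549) = 3.313×10^6 V/s.
I_d = C dV/dt with C = ε₀A/d = (8.85×10^-12)(8.450×10^-4)/(3.53×10^-3) = 2.118×10^-12 F, so I_d = (2.118×10^-12)(3.313×10^6) = 7.02×10^-6 A.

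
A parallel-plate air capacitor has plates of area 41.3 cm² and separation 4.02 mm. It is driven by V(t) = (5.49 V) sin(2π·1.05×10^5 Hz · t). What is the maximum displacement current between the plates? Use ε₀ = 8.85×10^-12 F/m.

3.29×10^-5 A

The displacement current equals the conduction current C dV/dt, which peaks at C V₀ ω.
With C = ε₀A/d = (8.85×10^-12)(4.13×10^-3)/(4.02×10^-3) = 9.092×10^-12 F and ω = 2πf = 6.597×10^5 rad/s, I_d,max = (9.092×10^-12)(5.49)(6.597×10^5) = 3.29×10^-5 A.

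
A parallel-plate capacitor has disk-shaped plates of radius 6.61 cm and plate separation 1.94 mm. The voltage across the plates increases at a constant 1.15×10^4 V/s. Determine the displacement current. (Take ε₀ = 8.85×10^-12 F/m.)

C = ε₀A/d = (8.85×10^-12)(0.01373)/(1.94×10^-3) = 6.263×10^-11 F.
I_d = C dV/dt = (6.263×10^-11)(1.15×10^4) = 7.20×10^-7 A.

7.20×10^-7 A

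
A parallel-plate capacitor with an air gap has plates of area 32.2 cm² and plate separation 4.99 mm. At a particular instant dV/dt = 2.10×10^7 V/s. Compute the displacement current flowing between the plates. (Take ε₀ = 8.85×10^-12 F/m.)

1.20×10^-4 A

E = V/d so dE/dt = (dV/dt)/d = 4.208×10^9 V/(m·s), and I_d = ε₀ A dE/dt = (8.85×10^-12)(3.22×10^-3)(4.208×10^9) = 1.20×10^-4 A.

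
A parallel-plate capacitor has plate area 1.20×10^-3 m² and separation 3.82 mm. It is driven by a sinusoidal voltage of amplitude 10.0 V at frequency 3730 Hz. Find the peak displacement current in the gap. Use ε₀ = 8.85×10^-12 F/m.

The displacement current equals the conduction current C dV/dt, which peaks at C V₀ ω.
With C = ε₀A/d = (8.85×10^-12)(1.20×10^-3)/(3.82×10^-3) = 2.780×10^-12 F and ω = 2πf = 2.344×10^4 rad/s, I_d,max = (2.780×10^-12)(10.0)(2.344×10^4) = 6.52×10^-7 A.

6.52×10^-7 A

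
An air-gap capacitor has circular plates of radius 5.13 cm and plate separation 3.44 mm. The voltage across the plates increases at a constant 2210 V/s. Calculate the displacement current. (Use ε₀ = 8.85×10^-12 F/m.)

4.70×10^-8 A

The field between the plates is E = V/d, so dE/dt = (2210)/(3.44×10^-3 m) = 6.424×10^5 V/(m·s).
I_d = ε₀ A (dE/dt) = (8.85×10^-12)(8.268×10^-3)(6.424×10^5) = 4.70×10^-8 A.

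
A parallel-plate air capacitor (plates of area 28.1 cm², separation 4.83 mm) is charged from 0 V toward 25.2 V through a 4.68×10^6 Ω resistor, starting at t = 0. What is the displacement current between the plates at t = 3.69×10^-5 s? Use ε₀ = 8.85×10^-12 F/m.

With C = ε₀A/d = (8.85×10^-12)(2.81×10^-3)/(4.83×10^-3) = 5.149×10^-12 F, the time constant is τ = RC = 2.410×10^-5 s, so t/τ = 1.531 and e^(−t/τ) = 0.2163.
I_d = I_cond = (V₀/R) e^(−t/τ) = (5.385×10^-6)(0.2163) = 1.16×10^-6 A.

1.16×10^-6 A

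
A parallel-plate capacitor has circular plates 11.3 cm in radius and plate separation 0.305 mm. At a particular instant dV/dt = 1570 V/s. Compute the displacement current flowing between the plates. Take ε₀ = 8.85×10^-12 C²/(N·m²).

The field between the plates is E = V/d, so dE/dt = (1570)/(3.05×10^-4 m) = 5.148×10^6 V/(m·s).
I_d = ε₀ A (dE/dt) = (8.85×10^-12)(0.04011)(5.148×10^6) = 1.83×10^-6 A.

1.83×10^-6 A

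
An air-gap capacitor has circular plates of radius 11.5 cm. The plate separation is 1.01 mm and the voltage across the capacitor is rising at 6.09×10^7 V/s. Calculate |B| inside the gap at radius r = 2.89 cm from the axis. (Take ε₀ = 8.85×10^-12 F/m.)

9.69×10^-9 T

I_d = C dV/dt with C = ε₀πR²/d = 3.641×10^-10 F, so I_d = (3.641×10^-10)(6.09×10^7) = 0.02217 A.
An Ampèrian loop of radius r encloses a fraction (r/R)² of I_d. Then B·2πr = μ₀ I_d (r/R)², giving B = μ₀ I_d r/(2πR²) = 9.69×10^-9 T.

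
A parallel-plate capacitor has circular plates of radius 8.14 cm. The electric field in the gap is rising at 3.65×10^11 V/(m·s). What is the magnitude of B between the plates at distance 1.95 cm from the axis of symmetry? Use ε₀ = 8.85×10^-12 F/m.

Through the whole plate area (πR² = 0.02082 m²), I_d = ε₀ πR² dE/dt = 0.06725 A.
An Ampèrian loop of radius r encloses a fraction (r/R)² of I_d. Then B·2πr = μ₀ I_d (r/R)², giving B = μ₀ I_d r/(2πR²) = 3.96×10^-8 T.

3.96×10^-8 T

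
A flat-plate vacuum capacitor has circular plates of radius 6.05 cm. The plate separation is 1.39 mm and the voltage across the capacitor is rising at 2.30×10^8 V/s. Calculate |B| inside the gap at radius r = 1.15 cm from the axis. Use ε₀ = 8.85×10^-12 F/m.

dE/dt = (dV/dt)/d = 1.655×10^11 V/(m·s); I_d = ε₀(πR²)(dE/dt) = (8.85×10^-12)(0.01150)(1.655×10^11) = 0.01684 A.
An Ampèrian loop of radius r encloses a fraction (r/R)² of I_d. Then B·2πr = μ₀ I_d (r/R)², giving B = μ₀ I_d r/(2πR²) = 1.06×10^-8 T.

1.06×10^-8 T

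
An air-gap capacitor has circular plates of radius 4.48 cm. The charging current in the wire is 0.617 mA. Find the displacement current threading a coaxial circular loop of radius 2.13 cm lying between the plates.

By continuity the displacement current in the gap matches the conduction current: I_d = 6.17×10^-4 A.
Since J_d is uniform, the enclosed fraction is (r/R)² = 0.2260, giving I_d,enc = 1.39×10^-4 A.

1.39×10^-4 A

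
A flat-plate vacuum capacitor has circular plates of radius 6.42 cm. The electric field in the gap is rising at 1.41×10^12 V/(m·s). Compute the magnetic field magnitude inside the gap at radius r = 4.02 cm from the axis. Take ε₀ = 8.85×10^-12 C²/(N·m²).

I_d = ε₀ dΦ_E/dt = ε₀ πR² (dE/dt) = (8.85×10^-12)(0.01295)(1.41×10^12) = 0.1616 A through the full plate area.
For r < R the Ampère–Maxwell law gives B(2πr) = μ₀ I_d (r²/R²), so B = μ₀ I_d r/(2πR²) = (4π×10^-7)(0.1616)(0.0402)/(2π·0.0642²) = 3.15×10^-7 T.

3.15×10^-7 T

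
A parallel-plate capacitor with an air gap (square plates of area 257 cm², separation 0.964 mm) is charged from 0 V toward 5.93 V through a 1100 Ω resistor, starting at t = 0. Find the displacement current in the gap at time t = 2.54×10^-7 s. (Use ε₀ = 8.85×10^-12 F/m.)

C = ε₀A/d = (8.85×10^-12)(0.0257)/(9.64×10^-4) = 2.359×10^-10 F and τ = RC = 2.595×10^-7 s. I_d in the gap equals the RC charging current.
I_d(t) = (V₀/R) e^(−t/τ) = 5.391×10^-3 · e^(−0.9788) = 2.03×10^-3 A.

2.03×10^-3 A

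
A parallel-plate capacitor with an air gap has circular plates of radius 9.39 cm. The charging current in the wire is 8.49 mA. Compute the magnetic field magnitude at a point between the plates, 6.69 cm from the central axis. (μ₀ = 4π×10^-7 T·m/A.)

1.29×10^-8 T

By continuity the displacement current in the gap matches the conduction current: I_d = 8.49×10^-3 A.
An Ampèrian loop of radius r encloses a fraction (r/R)² of I_d. Then B·2πr = μ₀ I_d (r/R)², giving B = μ₀ I_d r/(2πR²) = 1.29×10^-8 T.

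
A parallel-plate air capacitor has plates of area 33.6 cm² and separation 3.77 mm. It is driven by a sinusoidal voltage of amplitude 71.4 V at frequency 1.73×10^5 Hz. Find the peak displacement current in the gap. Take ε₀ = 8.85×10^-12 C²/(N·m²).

C = ε₀A/d = (8.85×10^-12)(3.36×10^-3)/(3.77×10^-3) = 7.888×10^-12 F; ω = 2πf = 1.087×10^6 rad/s.
I_d = C dV/dt, so |I_d|_max = C V₀ ω = (7.888×10^-12)(71.4)(1.087×10^6) = 6.12×10^-4 A.

6.12×10^-4 A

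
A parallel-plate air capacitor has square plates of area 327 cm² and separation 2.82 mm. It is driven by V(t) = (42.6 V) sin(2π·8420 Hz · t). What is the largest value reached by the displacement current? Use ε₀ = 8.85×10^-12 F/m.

2.31×10^-4 A

(dE/dt)_max = V₀ω/d = 7.991×10^8 V/(m·s); ω = 2πf = 5.290×10^4 rad/s.
I_d,max = ε₀ A (dE/dt)_max = (8.85×10^-12)(0.0327)(7.991×10^8) = 2.31×10^-4 A.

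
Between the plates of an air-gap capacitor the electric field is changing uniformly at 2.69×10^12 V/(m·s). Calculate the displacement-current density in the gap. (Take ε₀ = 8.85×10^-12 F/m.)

23.8 A/m²

J_d = ε₀ ∂E/∂t, so J_d = 23.8 A/m².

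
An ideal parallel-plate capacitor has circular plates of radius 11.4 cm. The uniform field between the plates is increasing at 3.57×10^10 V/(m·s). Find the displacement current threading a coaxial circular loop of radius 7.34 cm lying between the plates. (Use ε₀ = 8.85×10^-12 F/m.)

5.35×10^-3 A

Total displacement current: I_d = ε₀(πR²)(dE/dt) = (8.85×10^-12)(0.04083)(3.57×10^10) = 0.01290 A.
Through an area πr² the displacement current is I_d·(πr²/πR²) = I_d (r/R)² = 5.35×10^-3 A.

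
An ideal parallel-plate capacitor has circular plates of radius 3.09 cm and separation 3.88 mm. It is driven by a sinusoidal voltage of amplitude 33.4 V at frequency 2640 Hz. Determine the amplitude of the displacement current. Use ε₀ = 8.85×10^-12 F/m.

(dE/dt)_max = V₀ω/d = 1.428×10^8 V/(m·s); ω = 2πf = 1.659×10^4 rad/s.
I_d,max = ε₀ A (dE/dt)_max = (8.85×10^-12)(3.000×10^-3)(1.428×10^8) = 3.79×10^-6 A.

3.79×10^-6 A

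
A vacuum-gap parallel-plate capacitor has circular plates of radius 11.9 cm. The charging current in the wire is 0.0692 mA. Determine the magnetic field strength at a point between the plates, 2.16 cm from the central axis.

No conduction current crosses the gap, so I_d there equals the 6.92×10^-5 A in the leads.
For r < R the Ampère–Maxwell law gives B(2πr) = μ₀ I_d (r²/R²), so B = μ₀ I_d r/(2πR²) = (4π×10^-7)(6.92×10^-5)(0.0216)/(2π·0.119²) = 2.11×10^-11 T.

2.11×10^-11 T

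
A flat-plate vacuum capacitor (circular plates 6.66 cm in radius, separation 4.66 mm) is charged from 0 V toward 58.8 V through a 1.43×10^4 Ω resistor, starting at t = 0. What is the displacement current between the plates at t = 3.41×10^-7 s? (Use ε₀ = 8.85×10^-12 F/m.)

C = ε₀A/d = (8.85×10^-12)(0.01393)/(4.66×10^-3) = 2.646×10^-11 F and τ = RC = 3.784×10^-7 s. I_d in the gap equals the RC charging current.
I_d(t) = (V₀/R) e^(−t/τ) = 4.112×10^-3 · e^(−0.9012) = 1.67×10^-3 A.

1.67×10^-3 A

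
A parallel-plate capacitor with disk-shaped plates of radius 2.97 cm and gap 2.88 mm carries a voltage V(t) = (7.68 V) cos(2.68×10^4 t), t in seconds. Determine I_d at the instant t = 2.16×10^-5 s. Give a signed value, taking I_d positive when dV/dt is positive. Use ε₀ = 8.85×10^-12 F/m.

-9.59×10^-7 A

dV/dt = (7.68)(2.68×10^4)·−sin(0.57888) = -1.126×10^5 V/s.
I_d = C dV/dt with C = ε₀A/d = (8.85×10^-12)(2.771×10^-3)/(2.88×10^-3) = 8.515×10^-12 F, so I_d = (8.515×10^-12)(-1.126×10^5) = -9.59×10^-7 A.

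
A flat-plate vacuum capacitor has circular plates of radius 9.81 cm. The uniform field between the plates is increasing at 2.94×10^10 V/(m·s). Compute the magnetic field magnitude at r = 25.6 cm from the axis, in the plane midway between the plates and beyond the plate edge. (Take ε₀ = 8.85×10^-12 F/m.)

Through the whole plate area (πR² = 0.03023 m²), I_d = ε₀ πR² dE/dt = 7.866×10^-3 A.
With r > R the enclosed displacement current is the full I_d; B = μ₀ I_d / (2πr) = 6.15×10^-9 T.

6.15×10^-9 T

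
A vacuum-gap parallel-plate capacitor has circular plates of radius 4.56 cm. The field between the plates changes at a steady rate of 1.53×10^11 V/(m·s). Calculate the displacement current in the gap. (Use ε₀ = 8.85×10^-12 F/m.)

I_d = ε₀ A (dE/dt) = (8.85×10^-12)(6.533×10^-3 m²)(1.53×10^11) = 8.85×10^-3 A.

8.85×10^-3 A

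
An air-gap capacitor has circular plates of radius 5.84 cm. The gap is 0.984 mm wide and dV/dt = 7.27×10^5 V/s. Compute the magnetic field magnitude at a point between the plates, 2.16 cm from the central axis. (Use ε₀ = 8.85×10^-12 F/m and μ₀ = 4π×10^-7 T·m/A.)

I_d = C dV/dt with C = ε₀πR²/d = 9.632×10^-11 F, so I_d = (9.632×10^-11)(7.27×10^5) = 7.002×10^-5 A.
An Ampèrian loop of radius r encloses a fraction (r/R)² of I_d. Then B·2πr = μ₀ I_d (r/R)², giving B = μ₀ I_d r/(2πR²) = 8.87×10^-11 T.

8.87×10^-11 T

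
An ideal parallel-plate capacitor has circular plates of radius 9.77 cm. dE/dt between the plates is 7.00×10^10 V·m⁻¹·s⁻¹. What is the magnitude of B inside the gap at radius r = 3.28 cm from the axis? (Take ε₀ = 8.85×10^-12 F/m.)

Total displacement current: I_d = ε₀(πR²)(dE/dt) = (8.85×10^-12)(0.02999)(7.00×10^10) = 0.01858 A.
For r < R the Ampère–Maxwell law gives B(2πr) = μ₀ I_d (r²/R²), so B = μ₀ I_d r/(2πR²) = (4π×10^-7)(0.01858)(0.0328)/(2π·0.0977²) = 1.28×10^-8 T.

1.28×10^-8 T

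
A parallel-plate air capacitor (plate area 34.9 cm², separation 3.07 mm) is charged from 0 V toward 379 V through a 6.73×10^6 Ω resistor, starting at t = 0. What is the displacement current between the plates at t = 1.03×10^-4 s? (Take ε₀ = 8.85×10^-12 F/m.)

1.23×10^-5 A

C = ε₀A/d = (8.85×10^-12)(3.49×10^-3)/(3.07×10^-3) = 1.006×10^-11 F, so τ = RC = 6.770×10^-5 s.
The conduction current is I(t) = (V₀/R) e^(−t/τ), and the displacement current between the plates equals it.
t/τ = 1.521; I_d = (379/6.73×10^6) · e^(−1.521) = (5.632×10^-5)(0.2185) = 1.23×10^-5 A.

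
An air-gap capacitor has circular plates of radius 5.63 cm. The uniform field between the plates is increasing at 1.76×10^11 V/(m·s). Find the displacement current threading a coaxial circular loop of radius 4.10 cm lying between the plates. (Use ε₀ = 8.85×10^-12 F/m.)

I_d = ε₀ dΦ_E/dt = ε₀ πR² (dE/dt) = (8.85×10^-12)(9.958×10^-3)(1.76×10^11) = 0.01551 A through the full plate area.
Through an area πr² the displacement current is I_d·(πr²/πR²) = I_d (r/R)² = 8.23×10^-3 A.

8.23×10^-3 A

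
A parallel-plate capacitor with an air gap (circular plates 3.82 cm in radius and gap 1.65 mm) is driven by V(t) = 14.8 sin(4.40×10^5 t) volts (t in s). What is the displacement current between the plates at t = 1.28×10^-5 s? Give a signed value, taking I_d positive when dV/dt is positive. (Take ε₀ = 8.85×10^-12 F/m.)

1.27×10^-4 A

dE/dt = (V₀ω/d)·cos(ωt) with ωt = 5.632 rad: (14.8)(4.40×10^5)(0.7954)/(1.65×10^-3) = 3.139×10^9 V/(m·s).
I_d = ε₀ A dE/dt = (8.85×10^-12)(4.584×10^-3)(3.139×10^9) = 1.27×10^-4 A.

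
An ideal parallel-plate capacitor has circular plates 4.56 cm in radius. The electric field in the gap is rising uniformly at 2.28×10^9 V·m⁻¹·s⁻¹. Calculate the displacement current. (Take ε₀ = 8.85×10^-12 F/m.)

With a uniform field, Φ_E = EA, so I_d = ε₀ A dE/dt = 1.32×10^-4 A.

1.32×10^-4 A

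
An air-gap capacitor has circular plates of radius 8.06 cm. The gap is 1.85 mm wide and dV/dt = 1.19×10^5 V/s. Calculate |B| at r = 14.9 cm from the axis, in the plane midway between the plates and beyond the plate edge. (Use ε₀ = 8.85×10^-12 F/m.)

1.56×10^-11 T

I_d = C dV/dt with C = ε₀πR²/d = 9.764×10^-11 F, so I_d = (9.764×10^-11)(1.19×10^5) = 1.162×10^-5 A.
For r ≥ R the full I_d is enclosed: B = μ₀ I_d/(2πr) = (4π×10^-7)(1.162×10^-5)/(2π·0.149) = 1.56×10^-11 T.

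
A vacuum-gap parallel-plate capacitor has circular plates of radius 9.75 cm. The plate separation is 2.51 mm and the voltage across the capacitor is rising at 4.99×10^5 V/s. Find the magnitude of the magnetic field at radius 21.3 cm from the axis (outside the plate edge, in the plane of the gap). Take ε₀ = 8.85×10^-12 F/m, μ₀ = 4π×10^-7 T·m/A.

4.93×10^-11 T

dE/dt = (dV/dt)/d = 1.988×10^8 V/(m·s); I_d = ε₀(πR²)(dE/dt) = (8.85×10^-12)(0.02986)(1.988×10^8) = 5.254×10^-5 A.
Outside the plates the loop encloses all of I_d, so B·2πr = μ₀ I_d and B = 4.93×10^-11 T.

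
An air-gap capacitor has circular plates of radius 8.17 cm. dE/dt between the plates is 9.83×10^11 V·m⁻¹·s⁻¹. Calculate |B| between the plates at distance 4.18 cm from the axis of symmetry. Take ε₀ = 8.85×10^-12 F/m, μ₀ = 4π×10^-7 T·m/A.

I_d = ε₀ dΦ_E/dt = ε₀ πR² (dE/dt) = (8.85×10^-12)(0.02097)(9.83×10^11) = 0.1824 A through the full plate area.
∮B·dl = μ₀ I_d,enc with I_d,enc = I_d r²/R² = 0.04775 A; so B = μ₀ I_d,enc/(2πr) = 2.28×10^-7 T.

2.28×10^-7 T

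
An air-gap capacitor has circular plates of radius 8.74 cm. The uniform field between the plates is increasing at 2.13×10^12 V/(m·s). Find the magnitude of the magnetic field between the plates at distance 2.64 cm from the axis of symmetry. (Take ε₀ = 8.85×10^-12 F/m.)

3.13×10^-7 T

Total displacement current: I_d = ε₀(πR²)(dE/dt) = (8.85×10^-12)(0.02400)(2.13×10^12) = 0.4524 A.
An Ampèrian loop of radius r encloses a fraction (r/R)² of I_d. Then B·2πr = μ₀ I_d (r/R)², giving B = μ₀ I_d r/(2πR²) = 3.13×10^-7 T.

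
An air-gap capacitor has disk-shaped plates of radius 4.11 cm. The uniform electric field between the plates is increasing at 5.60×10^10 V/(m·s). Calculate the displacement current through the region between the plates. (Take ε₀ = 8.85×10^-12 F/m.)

2.63×10^-3 A

I_d = ε₀ A (dE/dt) = (8.85×10^-12)(5.307×10^-3 m²)(5.60×10^10) = 2.63×10^-3 A.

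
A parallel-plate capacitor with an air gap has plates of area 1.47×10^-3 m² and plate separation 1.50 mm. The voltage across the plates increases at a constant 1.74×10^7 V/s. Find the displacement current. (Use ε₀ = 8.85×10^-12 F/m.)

1.51×10^-4 A

The displacement current equals the charging current C dV/dt. With C = ε₀A/d = (8.85×10^-12)(1.47×10^-3)/(1.50×10^-3) = 8.673×10^-12 F, I_d = (8.673×10^-12)(1.74×10^7) = 1.51×10^-4 A.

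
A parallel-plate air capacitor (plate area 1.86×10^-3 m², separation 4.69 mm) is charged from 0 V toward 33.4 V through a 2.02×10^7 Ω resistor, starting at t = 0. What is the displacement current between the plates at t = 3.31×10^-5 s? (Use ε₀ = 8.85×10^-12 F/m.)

1.04×10^-6 A

C = ε₀A/d = (8.85×10^-12)(1.86×10^-3)/(4.69×10^-3) = 3.510×10^-12 F and τ = RC = 7.090×10^-5 s. I_d in the gap equals the RC charging current.
I_d(t) = (V₀/R) e^(−t/τ) = 1.653×10^-6 · e^(−0.4669) = 1.04×10^-6 A.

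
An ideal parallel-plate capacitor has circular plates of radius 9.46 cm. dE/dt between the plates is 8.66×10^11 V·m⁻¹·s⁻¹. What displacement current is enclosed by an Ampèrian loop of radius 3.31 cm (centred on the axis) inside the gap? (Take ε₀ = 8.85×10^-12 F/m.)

0.0264 A

Through the whole plate area (πR² = 0.02811 m²), I_d = ε₀ πR² dE/dt = 0.2154 A.
The field is uniform, so I_d,enc = I_d (r/R)² = (0.2154)(3.31/9.46)² = 0.0264 A.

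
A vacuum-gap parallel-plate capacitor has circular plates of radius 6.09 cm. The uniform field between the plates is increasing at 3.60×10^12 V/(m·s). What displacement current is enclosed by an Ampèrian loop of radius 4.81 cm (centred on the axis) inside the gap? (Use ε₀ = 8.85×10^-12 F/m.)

Through the whole plate area (πR² = 0.01165 m²), I_d = ε₀ πR² dE/dt = 0.3712 A.
Through an area πr² the displacement current is I_d·(πr²/πR²) = I_d (r/R)² = 0.232 A.

0.232 A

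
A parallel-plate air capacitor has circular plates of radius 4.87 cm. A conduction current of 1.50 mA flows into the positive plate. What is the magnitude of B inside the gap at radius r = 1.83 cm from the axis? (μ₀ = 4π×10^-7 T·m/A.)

By continuity the displacement current in the gap matches the conduction current: I_d = 1.50×10^-3 A.
∮B·dl = μ₀ I_d,enc with I_d,enc = I_d r²/R² = 2.118×10^-4 A; so B = μ₀ I_d,enc/(2πr) = 2.31×10^-9 T.

2.31×10^-9 T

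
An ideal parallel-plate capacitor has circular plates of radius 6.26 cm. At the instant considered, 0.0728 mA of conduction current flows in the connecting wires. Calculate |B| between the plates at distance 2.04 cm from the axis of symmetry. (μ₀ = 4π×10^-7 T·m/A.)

7.58×10^-11 T

No conduction current crosses the gap, so I_d there equals the 7.28×10^-5 A in the leads.
For r < R the Ampère–Maxwell law gives B(2πr) = μ₀ I_d (r²/R²), so B = μ₀ I_d r/(2πR²) = (4π×10^-7)(7.28×10^-5)(0.0204)/(2π·0.0626²) = 7.58×10^-11 T.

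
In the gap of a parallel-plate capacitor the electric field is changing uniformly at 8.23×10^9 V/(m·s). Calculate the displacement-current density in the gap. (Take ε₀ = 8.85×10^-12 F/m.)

0.0728 A/m²

J_d = ε₀ dE/dt = (8.85×10^-12)(8.23×10^9) = 0.0728 A/m².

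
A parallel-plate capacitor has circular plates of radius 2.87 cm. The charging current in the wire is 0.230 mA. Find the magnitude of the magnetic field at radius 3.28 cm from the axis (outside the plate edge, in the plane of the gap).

1.40×10^-9 T

Between the plates the displacement current equals the wire current: I_d = 0.230 mA = 2.30×10^-4 A.
For r ≥ R the full I_d is enclosed: B = μ₀ I_d/(2πr) = (4π×10^-7)(2.30×10^-4)/(2π·0.0328) = 1.40×10^-9 T.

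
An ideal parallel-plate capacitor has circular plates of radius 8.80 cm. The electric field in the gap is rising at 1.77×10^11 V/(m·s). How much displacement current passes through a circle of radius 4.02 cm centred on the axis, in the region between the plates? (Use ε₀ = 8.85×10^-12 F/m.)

Total displacement current: I_d = ε₀(πR²)(dE/dt) = (8.85×10^-12)(0.02433)(1.77×10^11) = 0.03811 A.
The field is uniform, so I_d,enc = I_d (r/R)² = (0.03811)(4.02/8.80)² = 7.95×10^-3 A.

7.95×10^-3 A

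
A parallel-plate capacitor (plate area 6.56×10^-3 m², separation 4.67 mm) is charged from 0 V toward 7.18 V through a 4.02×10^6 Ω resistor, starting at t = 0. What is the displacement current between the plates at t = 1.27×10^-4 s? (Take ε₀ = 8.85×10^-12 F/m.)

1.41×10^-7 A

With C = ε₀A/d = (8.85×10^-12)(6.56×10^-3)/(4.67×10^-3) = 1.243×10^-11 F, the time constant is τ = RC = 4.997×10^-5 s, so t/τ = 2.542 and e^(−t/τ) = 0.07871.
I_d = I_cond = (V₀/R) e^(−t/τ) = (1.786×10^-6)(0.07871) = 1.41×10^-7 A.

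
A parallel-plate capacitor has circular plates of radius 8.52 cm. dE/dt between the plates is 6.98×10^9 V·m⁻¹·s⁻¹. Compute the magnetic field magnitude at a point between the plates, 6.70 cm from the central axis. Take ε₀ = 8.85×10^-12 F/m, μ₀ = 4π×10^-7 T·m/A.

2.60×10^-9 T

Through the whole plate area (πR² = 0.02280 m²), I_d = ε₀ πR² dE/dt = 1.408×10^-3 A.
∮B·dl = μ₀ I_d,enc with I_d,enc = I_d r²/R² = 8.707×10^-4 A; so B = μ₀ I_d,enc/(2πr) = 2.60×10^-9 T.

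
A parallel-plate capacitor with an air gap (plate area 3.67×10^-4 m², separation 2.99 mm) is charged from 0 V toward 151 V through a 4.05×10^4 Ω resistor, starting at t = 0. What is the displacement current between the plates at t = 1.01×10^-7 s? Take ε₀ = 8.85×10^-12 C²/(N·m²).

C = ε₀A/d = (8.85×10^-12)(3.67×10^-4)/(2.99×10^-3) = 1.086×10^-12 F and τ = RC = 4.398×10^-8 s. I_d in the gap equals the RC charging current.
I_d(t) = (V₀/R) e^(−t/τ) = 3.728×10^-3 · e^(−2.296) = 3.75×10^-4 A.

3.75×10^-4 A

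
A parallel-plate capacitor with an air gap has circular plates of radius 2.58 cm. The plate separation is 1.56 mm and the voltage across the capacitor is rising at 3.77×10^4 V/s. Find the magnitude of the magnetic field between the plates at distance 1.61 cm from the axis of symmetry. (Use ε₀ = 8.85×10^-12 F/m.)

2.16×10^-12 T

dE/dt = (dV/dt)/d = 2.417×10^7 V/(m·s); I_d = ε₀(πR²)(dE/dt) = (8.85×10^-12)(2.091×10^-3)(2.417×10^7) = 4.473×10^-7 A.
For r < R the Ampère–Maxwell law gives B(2πr) = μ₀ I_d (r²/R²), so B = μ₀ I_d r/(2πR²) = (4π×10^-7)(4.473×10^-7)(0.0161)/(2π·0.0258²) = 2.16×10^-12 T.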